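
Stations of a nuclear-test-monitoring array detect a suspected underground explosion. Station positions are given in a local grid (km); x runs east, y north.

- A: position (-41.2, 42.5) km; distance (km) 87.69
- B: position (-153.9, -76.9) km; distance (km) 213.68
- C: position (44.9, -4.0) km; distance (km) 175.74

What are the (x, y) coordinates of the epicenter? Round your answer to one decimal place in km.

Circle about each station: (x + 41.2)² + (y − 42.5)² = 87.69²; (x + 153.9)² + (y + 76.9)² = 213.68²; (x − 44.9)² + (y + 4.0)² = 175.74².
Subtracting the A equation from the B and C equations removes the quadratic terms:
-225.4 x − 238.8 y = -11874.48
172.2 x − 93.0 y = -24666.69
Solving the 2×2 system: x ≈ -77.1, y ≈ 122.5 km.

(-77.1, 122.5)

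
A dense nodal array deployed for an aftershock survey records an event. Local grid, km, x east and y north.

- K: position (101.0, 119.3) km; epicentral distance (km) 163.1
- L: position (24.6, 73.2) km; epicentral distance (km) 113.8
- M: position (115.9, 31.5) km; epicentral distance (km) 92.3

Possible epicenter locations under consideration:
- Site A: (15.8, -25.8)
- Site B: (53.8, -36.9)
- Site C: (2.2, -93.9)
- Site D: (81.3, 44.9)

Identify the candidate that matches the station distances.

Site B

For each candidate, compare |candidate − station| to the reported distance:
Site A: residuals K 5.2, L 14.4, M 23.0 → max 23.0 km
Site B: residuals K 0.1, L 0.1, M 0.1 → max 0.1 km
Site C: residuals K 71.9, L 54.8, M 77.0 → max 77.0 km
Site D: residuals K 86.1, L 50.4, M 55.2 → max 86.1 km
Only Site B has all residuals ≈ 0.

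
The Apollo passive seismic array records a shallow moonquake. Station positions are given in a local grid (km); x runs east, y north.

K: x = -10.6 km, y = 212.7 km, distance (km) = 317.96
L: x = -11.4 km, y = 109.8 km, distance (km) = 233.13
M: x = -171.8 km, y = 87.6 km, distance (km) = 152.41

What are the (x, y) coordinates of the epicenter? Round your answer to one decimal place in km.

Circle about each station: (x + 10.6)² + (y − 212.7)² = 317.96²; (x + 11.4)² + (y − 109.8)² = 233.13²; (x + 171.8)² + (y − 87.6)² = 152.41².
Subtracting pairs of circle equations eliminates x²+y² and gives linear equations (the radical axes):
-1.6 x − 205.8 y = 13581.31
-322.4 x − 250.2 y = 69705.10
Solving the 2×2 system: x ≈ -166.0, y ≈ -64.7 km.

(-166.0, -64.7)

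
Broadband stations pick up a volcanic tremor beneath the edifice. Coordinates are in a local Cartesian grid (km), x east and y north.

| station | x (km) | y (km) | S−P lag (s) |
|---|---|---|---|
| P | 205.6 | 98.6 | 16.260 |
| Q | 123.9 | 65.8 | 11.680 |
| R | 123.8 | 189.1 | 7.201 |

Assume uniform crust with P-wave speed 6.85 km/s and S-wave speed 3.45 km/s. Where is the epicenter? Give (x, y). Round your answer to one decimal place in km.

Distance from S−P lag: d = Δt · v_P v_S / (v_P − v_S) = Δt · (6.85·3.45)/(6.85−3.45) ≈ 6.9507·Δt.
So d_P = 113.02, d_Q = 81.18, d_R = 50.05 km.
Circle about each station: (x − 205.6)² + (y − 98.6)² = 113.02²; (x − 123.9)² + (y − 65.8)² = 81.18²; (x − 123.8)² + (y − 189.1)² = 50.05².
Subtracting the P equation from the Q and R equations removes the quadratic terms:
-163.4 x − 65.6 y = -26129.14
-163.6 x + 181.0 y = 9360.45
Solving the 2×2 system: x ≈ 102.1, y ≈ 144.0 km.

102.1 km east, 144.0 km north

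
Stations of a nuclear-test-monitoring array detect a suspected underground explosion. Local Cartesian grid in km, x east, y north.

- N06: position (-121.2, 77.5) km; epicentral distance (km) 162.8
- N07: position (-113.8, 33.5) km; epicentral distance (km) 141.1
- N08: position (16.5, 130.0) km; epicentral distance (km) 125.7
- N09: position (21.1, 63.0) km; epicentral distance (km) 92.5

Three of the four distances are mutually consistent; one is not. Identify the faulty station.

Solve using three stations at a time. Using N06, N07, N08 (subtract circle equations pairwise → linear system) gives (x, y) ≈ (24.4, 4.4).
Distances from that point to each station vs reported:
  N06: calculated 162.9 vs reported 162.8 → residual 0.1 km
  N07: calculated 141.2 vs reported 141.1 → residual 0.1 km
  N08: calculated 125.8 vs reported 125.7 → residual 0.1 km
  N09: calculated 58.7 vs reported 92.5 → residual 33.8 km
N06, N07, N08 are mutually consistent (residuals ≈ 0); N09 is off by 33.8 km.

N09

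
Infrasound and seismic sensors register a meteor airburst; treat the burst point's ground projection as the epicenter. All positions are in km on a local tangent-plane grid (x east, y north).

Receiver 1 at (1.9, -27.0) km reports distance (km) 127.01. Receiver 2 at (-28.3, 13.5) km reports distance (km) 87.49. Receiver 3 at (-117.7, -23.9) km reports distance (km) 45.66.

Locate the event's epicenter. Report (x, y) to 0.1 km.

x ≈ -115.4 km, y ≈ 21.7 km

Circle about each station: (x − 1.9)² + (y + 27.0)² = 127.01²; (x + 28.3)² + (y − 13.5)² = 87.49²; (x + 117.7)² + (y + 23.9)² = 45.66².
Subtracting the Receiver 1 equation from the Receiver 2 and Receiver 3 equations removes the quadratic terms:
-60.4 x + 81.0 y = 8727.57
-239.2 x + 6.2 y = 27738.59
Solving the 2×2 system: x ≈ -115.4, y ≈ 21.7 km.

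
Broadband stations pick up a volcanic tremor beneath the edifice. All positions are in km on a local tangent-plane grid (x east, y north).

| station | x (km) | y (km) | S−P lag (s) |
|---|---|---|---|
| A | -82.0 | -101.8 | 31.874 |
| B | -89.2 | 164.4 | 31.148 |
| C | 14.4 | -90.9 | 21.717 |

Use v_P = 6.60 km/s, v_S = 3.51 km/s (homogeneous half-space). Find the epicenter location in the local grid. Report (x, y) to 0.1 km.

Distance from S−P lag: d = Δt · v_P v_S / (v_P − v_S) = Δt · (6.60·3.51)/(6.60−3.51) ≈ 7.4971·Δt.
So d_A = 238.96, d_B = 233.52, d_C = 162.81 km.
Circle about each station: (x + 82.0)² + (y + 101.8)² = 238.96²; (x + 89.2)² + (y − 164.4)² = 233.52²; (x − 14.4)² + (y + 90.9)² = 162.81².
Subtracting the A equation from the B and C equations removes the quadratic terms:
-14.4 x + 532.4 y = 20467.05
192.8 x + 21.8 y = 21977.72
Solving the 2×2 system: x ≈ 109.3, y ≈ 41.4 km.

109.3 km east, 41.4 km north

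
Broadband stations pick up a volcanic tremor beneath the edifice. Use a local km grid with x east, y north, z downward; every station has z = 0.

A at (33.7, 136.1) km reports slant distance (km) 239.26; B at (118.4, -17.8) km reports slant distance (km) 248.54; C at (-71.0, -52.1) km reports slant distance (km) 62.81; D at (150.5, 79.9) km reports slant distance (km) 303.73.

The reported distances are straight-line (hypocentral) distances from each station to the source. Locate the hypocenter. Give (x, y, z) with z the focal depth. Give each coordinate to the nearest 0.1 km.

Each station gives a sphere (x−x_i)² + (y−y_i)² + z² = d_i² (stations at z=0).
Subtracting the A sphere from B and C: z² cancels, leaving linear equations in x and y:
169.4 x − 307.8 y = -9850.28
-209.4 x − 376.4 y = 41396.76
Solving: x ≈ -128.296, y ≈ -38.607 km (keep extra digits for the depth step; rounded: -128.3, -38.6).
Then from the A sphere: z² = 239.26² − (x − 33.7)² − (y − 136.1)² with x = -128.296, y = -38.607, so z ≈ 21.911 ≈ 21.9 km.
Check against D (with the unrounded solution): distance 303.73 ≈ 303.73 km. ✓

x ≈ -128.3 km, y ≈ -38.6 km, depth ≈ 21.9 km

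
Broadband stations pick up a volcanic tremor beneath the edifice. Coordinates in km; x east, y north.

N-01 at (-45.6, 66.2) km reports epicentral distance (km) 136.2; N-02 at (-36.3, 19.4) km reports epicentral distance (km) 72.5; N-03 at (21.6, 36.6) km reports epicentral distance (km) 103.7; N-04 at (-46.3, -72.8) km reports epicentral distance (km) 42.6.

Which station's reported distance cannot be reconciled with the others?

Solve using three stations at a time. Using N-01, N-03, N-04 (subtract circle equations pairwise → linear system) gives (x, y) ≈ (-4.7, -63.7).
Distances from that point to each station vs reported:
  N-01: calculated 136.2 vs reported 136.2 → residual 0.0 km
  N-02: calculated 88.9 vs reported 72.5 → residual 16.4 km
  N-03: calculated 103.7 vs reported 103.7 → residual 0.0 km
  N-04: calculated 42.6 vs reported 42.6 → residual 0.0 km
N-01, N-03, N-04 are mutually consistent (residuals ≈ 0); N-02 is off by 16.4 km.

N-02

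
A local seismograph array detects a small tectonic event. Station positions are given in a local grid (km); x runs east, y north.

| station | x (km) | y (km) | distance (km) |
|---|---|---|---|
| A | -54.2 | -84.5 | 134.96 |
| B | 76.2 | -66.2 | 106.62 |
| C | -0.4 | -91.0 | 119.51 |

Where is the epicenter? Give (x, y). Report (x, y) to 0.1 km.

x ≈ 23.0 km, y ≈ 26.2 km

Circle about each station: (x + 54.2)² + (y + 84.5)² = 134.96²; (x − 76.2)² + (y + 66.2)² = 106.62²; (x + 0.4)² + (y + 91.0)² = 119.51².
Subtracting the A equation from the B and C equations removes the quadratic terms:
260.8 x + 36.6 y = 6957.37
107.6 x − 13.0 y = 2134.83
Solving the 2×2 system: x ≈ 23.0, y ≈ 26.2 km.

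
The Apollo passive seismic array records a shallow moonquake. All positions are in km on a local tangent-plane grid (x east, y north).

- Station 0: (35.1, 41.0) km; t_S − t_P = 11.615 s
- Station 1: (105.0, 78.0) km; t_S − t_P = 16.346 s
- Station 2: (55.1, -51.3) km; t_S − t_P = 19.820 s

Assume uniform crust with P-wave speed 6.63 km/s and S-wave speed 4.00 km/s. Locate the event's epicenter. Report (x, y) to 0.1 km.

x ≈ -55.6 km, y ≈ 115.1 km

Distance from S−P lag: d = Δt · v_P v_S / (v_P − v_S) = Δt · (6.63·4.00)/(6.63−4.00) ≈ 10.0837·Δt.
So d_Station 0 = 117.12, d_Station 1 = 164.83, d_Station 2 = 199.86 km.
Circle about each station: (x − 35.1)² + (y − 41.0)² = 117.12²; (x − 105.0)² + (y − 78.0)² = 164.83²; (x − 55.1)² + (y + 51.3)² = 199.86².
Subtracting pairs of circle equations eliminates x²+y² and gives linear equations (the radical axes):
139.8 x + 74.0 y = 744.16
40.0 x − 184.6 y = -23472.24
Solving the 2×2 system: x ≈ -55.6, y ≈ 115.1 km.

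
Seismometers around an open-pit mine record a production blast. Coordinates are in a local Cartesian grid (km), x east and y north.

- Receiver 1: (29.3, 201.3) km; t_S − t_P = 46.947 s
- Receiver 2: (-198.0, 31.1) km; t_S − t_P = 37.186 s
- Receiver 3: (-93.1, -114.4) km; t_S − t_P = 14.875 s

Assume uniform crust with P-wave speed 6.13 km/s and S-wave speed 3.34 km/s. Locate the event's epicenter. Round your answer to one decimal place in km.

Distance from S−P lag: d = Δt · v_P v_S / (v_P − v_S) = Δt · (6.13·3.34)/(6.13−3.34) ≈ 7.3384·Δt.
So d_Receiver 1 = 344.52, d_Receiver 2 = 272.89, d_Receiver 3 = 109.16 km.
Circle about each station: (x − 29.3)² + (y − 201.3)² = 344.52²; (x + 198.0)² + (y − 31.1)² = 272.89²; (x + 93.1)² + (y + 114.4)² = 109.16².
Subtracting the Receiver 1 equation from the Receiver 2 and Receiver 3 equations removes the quadratic terms:
-454.6 x − 340.4 y = 43016.11
-244.8 x − 631.4 y = 87152.91
Solving the 2×2 system: x ≈ 12.3, y ≈ -142.8 km.

12.3 km east, -142.8 km north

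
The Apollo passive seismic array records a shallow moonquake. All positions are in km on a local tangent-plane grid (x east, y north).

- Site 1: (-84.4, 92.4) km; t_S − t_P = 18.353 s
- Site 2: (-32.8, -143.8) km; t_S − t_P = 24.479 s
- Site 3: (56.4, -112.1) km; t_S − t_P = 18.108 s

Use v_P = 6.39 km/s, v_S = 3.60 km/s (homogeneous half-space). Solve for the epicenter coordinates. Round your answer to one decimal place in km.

(56.5, 37.2)

Distance from S−P lag: d = Δt · v_P v_S / (v_P − v_S) = Δt · (6.39·3.60)/(6.39−3.60) ≈ 8.2452·Δt.
So d_Site 1 = 151.32, d_Site 2 = 201.83, d_Site 3 = 149.30 km.
Circle about each station: (x + 84.4)² + (y − 92.4)² = 151.32²; (x + 32.8)² + (y + 143.8)² = 201.83²; (x − 56.4)² + (y + 112.1)² = 149.30².
Subtracting the Site 1 equation from the Site 2 and Site 3 equations removes the quadratic terms:
103.2 x − 472.4 y = -11744.45
281.6 x − 409.0 y = 693.50
Solving the 2×2 system: x ≈ 56.5, y ≈ 37.2 km.
Check against Site 1 (with the unrounded x, y): √((x + 84.4)²+(y − 92.4)²) = 151.32 ≈ 151.32 km. ✓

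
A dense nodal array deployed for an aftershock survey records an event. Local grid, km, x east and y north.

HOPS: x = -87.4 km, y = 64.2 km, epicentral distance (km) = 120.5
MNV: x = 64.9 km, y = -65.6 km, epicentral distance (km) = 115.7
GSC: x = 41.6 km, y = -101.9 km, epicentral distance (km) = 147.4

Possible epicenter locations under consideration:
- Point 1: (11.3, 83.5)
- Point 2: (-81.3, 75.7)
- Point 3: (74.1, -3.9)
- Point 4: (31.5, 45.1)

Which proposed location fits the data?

Point 4

For each candidate, compare |candidate − station| to the reported distance:
Point 1: residuals HOPS 19.9, MNV 42.7, GSC 40.5 → max 42.7 km
Point 2: residuals HOPS 107.5, MNV 87.6, GSC 68.6 → max 107.5 km
Point 3: residuals HOPS 54.8, MNV 53.3, GSC 44.2 → max 54.8 km
Point 4: residuals HOPS 0.1, MNV 0.1, GSC 0.1 → max 0.1 km
Only Point 4 has all residuals ≈ 0.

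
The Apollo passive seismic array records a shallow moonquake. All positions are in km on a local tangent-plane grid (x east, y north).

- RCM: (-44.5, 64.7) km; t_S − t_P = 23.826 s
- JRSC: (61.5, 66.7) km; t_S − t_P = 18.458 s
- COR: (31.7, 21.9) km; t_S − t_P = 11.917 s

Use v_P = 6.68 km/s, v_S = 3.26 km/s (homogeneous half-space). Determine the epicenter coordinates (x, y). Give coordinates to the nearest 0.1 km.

Distance from S−P lag: d = Δt · v_P v_S / (v_P − v_S) = Δt · (6.68·3.26)/(6.68−3.26) ≈ 6.3675·Δt.
So d_RCM = 151.71, d_JRSC = 117.53, d_COR = 75.88 km.
Circle about each station: (x + 44.5)² + (y − 64.7)² = 151.71²; (x − 61.5)² + (y − 66.7)² = 117.53²; (x − 31.7)² + (y − 21.9)² = 75.88².
Subtracting the RCM equation from the JRSC and COR equations removes the quadratic terms:
212.0 x + 4.0 y = 11267.42
152.4 x − 85.6 y = 12576.31
Solving the 2×2 system: x ≈ 54.1, y ≈ -50.6 km.
Check against RCM (with the unrounded x, y): √((x + 44.5)²+(y − 64.7)²) = 151.71 ≈ 151.71 km. ✓

x ≈ 54.1 km, y ≈ -50.6 km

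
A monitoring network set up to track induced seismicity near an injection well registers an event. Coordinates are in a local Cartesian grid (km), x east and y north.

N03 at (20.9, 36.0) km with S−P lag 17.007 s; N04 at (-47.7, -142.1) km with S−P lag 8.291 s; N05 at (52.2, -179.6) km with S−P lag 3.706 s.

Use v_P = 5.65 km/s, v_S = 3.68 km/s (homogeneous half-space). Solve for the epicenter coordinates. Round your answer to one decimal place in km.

39.8 km east, -142.5 km north

Distance from S−P lag: d = Δt · v_P v_S / (v_P − v_S) = Δt · (5.65·3.68)/(5.65−3.68) ≈ 10.5543·Δt.
So d_N03 = 179.50, d_N04 = 87.51, d_N05 = 39.11 km.
Circle about each station: (x − 20.9)² + (y − 36.0)² = 179.50²; (x + 47.7)² + (y + 142.1)² = 87.51²; (x − 52.2)² + (y + 179.6)² = 39.11².
Subtracting the N03 equation from the N04 and N05 equations removes the quadratic terms:
-137.2 x − 356.2 y = 45297.14
62.6 x − 431.2 y = 63938.85
Solving the 2×2 system: x ≈ 39.8, y ≈ -142.5 km.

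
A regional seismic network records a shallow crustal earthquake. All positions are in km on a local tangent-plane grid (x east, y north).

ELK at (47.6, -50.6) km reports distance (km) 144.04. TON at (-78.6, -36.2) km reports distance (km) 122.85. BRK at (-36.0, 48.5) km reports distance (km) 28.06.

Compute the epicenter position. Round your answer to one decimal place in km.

-24.5 km east, 74.1 km north

Circle about each station: (x − 47.6)² + (y + 50.6)² = 144.04²; (x + 78.6)² + (y + 36.2)² = 122.85²; (x + 36.0)² + (y − 48.5)² = 28.06².
Subtracting the ELK equation from the TON and BRK equations removes the quadratic terms:
-252.4 x + 28.8 y = 8317.68
-167.2 x + 198.2 y = 18782.29
Solving the 2×2 system: x ≈ -24.5, y ≈ 74.1 km.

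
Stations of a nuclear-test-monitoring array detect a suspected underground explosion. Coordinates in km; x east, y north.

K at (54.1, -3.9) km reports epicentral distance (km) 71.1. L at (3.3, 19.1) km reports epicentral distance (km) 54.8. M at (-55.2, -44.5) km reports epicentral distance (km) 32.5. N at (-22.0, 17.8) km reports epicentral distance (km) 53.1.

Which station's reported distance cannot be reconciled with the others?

M

Solve using three stations at a time. Using K, L, N (subtract circle equations pairwise → linear system) gives (x, y) ≈ (-10.3, -33.9).
Distances from that point to each station vs reported:
  K: calculated 71.0 vs reported 71.1 → residual 0.1 km
  L: calculated 54.7 vs reported 54.8 → residual 0.1 km
  M: calculated 46.1 vs reported 32.5 → residual 13.6 km
  N: calculated 53.0 vs reported 53.1 → residual 0.1 km
K, L, N are mutually consistent (residuals ≈ 0); M is off by 13.6 km.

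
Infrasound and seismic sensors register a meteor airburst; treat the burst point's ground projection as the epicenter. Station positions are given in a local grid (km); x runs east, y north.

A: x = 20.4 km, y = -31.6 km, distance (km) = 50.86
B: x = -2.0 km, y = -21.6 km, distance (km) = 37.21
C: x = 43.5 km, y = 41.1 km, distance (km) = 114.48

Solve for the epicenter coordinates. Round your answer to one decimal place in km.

Circle about each station: (x − 20.4)² + (y + 31.6)² = 50.86²; (x + 2.0)² + (y + 21.6)² = 37.21²; (x − 43.5)² + (y − 41.1)² = 114.48².
Subtracting the A equation from the B and C equations removes the quadratic terms:
-44.8 x + 20.0 y = 258.00
46.2 x + 145.4 y = -8352.19
Solving the 2×2 system: x ≈ -27.5, y ≈ -48.7 km.
Check against A (with the unrounded x, y): √((x − 20.4)²+(y + 31.6)²) = 50.86 ≈ 50.86 km. ✓

x ≈ -27.5 km, y ≈ -48.7 km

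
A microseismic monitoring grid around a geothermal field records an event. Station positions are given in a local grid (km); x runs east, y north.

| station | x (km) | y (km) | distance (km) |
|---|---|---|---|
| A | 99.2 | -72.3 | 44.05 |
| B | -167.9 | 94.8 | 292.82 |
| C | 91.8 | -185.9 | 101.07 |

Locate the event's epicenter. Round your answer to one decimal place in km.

Circle about each station: (x − 99.2)² + (y + 72.3)² = 44.05²; (x + 167.9)² + (y − 94.8)² = 292.82²; (x − 91.8)² + (y + 185.9)² = 101.07².
Subtracting pairs of circle equations eliminates x²+y² and gives linear equations (the radical axes):
-534.2 x + 334.2 y = -61693.63
-14.8 x − 227.2 y = 19643.38
Solving the 2×2 system: x ≈ 59.0, y ≈ -90.3 km.
Check against A (with the unrounded x, y): √((x − 99.2)²+(y + 72.3)²) = 44.05 ≈ 44.05 km. ✓

x ≈ 59.0 km, y ≈ -90.3 km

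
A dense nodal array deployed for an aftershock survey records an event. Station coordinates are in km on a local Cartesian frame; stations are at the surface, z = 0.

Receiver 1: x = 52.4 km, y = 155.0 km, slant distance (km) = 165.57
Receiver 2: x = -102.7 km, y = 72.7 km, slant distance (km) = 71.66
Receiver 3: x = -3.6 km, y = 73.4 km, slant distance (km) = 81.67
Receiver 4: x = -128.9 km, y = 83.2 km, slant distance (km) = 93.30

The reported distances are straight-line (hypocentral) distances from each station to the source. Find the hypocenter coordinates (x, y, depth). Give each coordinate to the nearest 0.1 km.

(-60.7, 45.5, 51.3)

Each station gives a sphere (x−x_i)² + (y−y_i)² + z² = d_i² (stations at z=0).
Subtracting the Receiver 1 sphere from Receiver 2 and Receiver 3: z² cancels, leaving linear equations in x and y:
-310.2 x − 164.6 y = 11340.09
-112.0 x − 163.2 y = -626.80
Solving: x ≈ -60.699, y ≈ 45.497 km (keep extra digits for the depth step; rounded: -60.7, 45.5).
Then from the Receiver 1 sphere: z² = 165.57² − (x − 52.4)² − (y − 155.0)² with x = -60.699, y = 45.497, so z ≈ 51.295 ≈ 51.3 km.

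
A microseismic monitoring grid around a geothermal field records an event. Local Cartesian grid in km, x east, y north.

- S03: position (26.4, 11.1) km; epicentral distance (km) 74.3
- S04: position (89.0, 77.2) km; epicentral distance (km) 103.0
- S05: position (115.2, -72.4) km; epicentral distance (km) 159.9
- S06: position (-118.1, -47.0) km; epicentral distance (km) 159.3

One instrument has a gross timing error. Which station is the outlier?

Solve using three stations at a time. Using S03, S04, S06 (subtract circle equations pairwise → linear system) gives (x, y) ≈ (-13.9, 73.5).
Distances from that point to each station vs reported:
  S03: calculated 74.3 vs reported 74.3 → residual 0.0 km
  S04: calculated 103.0 vs reported 103.0 → residual 0.0 km
  S05: calculated 194.8 vs reported 159.9 → residual 34.9 km
  S06: calculated 159.3 vs reported 159.3 → residual 0.0 km
S03, S04, S06 are mutually consistent (residuals ≈ 0); S05 is off by 34.9 km.

S05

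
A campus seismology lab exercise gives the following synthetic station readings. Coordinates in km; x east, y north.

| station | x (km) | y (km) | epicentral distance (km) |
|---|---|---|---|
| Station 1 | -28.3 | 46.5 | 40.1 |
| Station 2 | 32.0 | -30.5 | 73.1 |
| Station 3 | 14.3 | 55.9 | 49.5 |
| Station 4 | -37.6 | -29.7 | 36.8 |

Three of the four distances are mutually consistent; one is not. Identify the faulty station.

Solve using three stations at a time. Using Station 1, Station 2, Station 4 (subtract circle equations pairwise → linear system) gives (x, y) ≈ (-31.0, 6.5).
Distances from that point to each station vs reported:
  Station 1: calculated 40.1 vs reported 40.1 → residual 0.0 km
  Station 2: calculated 73.1 vs reported 73.1 → residual 0.0 km
  Station 3: calculated 67.1 vs reported 49.5 → residual 17.6 km
  Station 4: calculated 36.8 vs reported 36.8 → residual 0.0 km
Station 1, Station 2, Station 4 are mutually consistent (residuals ≈ 0); Station 3 is off by 17.6 km.

Station 3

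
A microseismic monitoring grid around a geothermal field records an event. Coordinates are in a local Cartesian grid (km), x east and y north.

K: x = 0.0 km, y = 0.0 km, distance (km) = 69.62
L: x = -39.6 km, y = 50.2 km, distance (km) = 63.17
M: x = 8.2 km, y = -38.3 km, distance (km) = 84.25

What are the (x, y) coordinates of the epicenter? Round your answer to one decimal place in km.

Circle about each station: x² + y² = 69.62²; (x + 39.6)² + (y − 50.2)² = 63.17²; (x − 8.2)² + (y + 38.3)² = 84.25².
Subtracting the K equation from the L and M equations removes the quadratic terms:
-79.2 x + 100.4 y = 4944.70
16.4 x − 76.6 y = -716.99
Solving the 2×2 system: x ≈ -69.4, y ≈ -5.5 km.

-69.4 km east, -5.5 km north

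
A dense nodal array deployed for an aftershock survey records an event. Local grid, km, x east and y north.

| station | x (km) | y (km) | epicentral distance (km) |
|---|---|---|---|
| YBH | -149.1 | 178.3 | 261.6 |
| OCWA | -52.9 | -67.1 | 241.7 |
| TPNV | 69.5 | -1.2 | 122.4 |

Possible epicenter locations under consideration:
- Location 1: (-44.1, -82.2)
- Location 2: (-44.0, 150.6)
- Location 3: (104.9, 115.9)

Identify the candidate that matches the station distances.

For each candidate, compare |candidate − station| to the reported distance:
Location 1: residuals YBH 19.3, OCWA 224.2, TPNV 17.1 → max 224.2 km
Location 2: residuals YBH 152.9, OCWA 23.8, TPNV 67.1 → max 152.9 km
Location 3: residuals YBH 0.0, OCWA 0.1, TPNV 0.1 → max 0.1 km
Only Location 3 has all residuals ≈ 0.

Location 3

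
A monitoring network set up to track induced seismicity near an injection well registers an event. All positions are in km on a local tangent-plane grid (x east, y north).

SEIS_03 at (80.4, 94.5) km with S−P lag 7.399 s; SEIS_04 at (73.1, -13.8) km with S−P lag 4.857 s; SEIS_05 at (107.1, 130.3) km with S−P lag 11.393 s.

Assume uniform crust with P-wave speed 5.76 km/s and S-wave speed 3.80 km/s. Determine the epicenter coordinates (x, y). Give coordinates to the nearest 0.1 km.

x ≈ 35.4 km, y ≈ 25.2 km

Distance from S−P lag: d = Δt · v_P v_S / (v_P − v_S) = Δt · (5.76·3.80)/(5.76−3.80) ≈ 11.1673·Δt.
So d_SEIS_03 = 82.63, d_SEIS_04 = 54.24, d_SEIS_05 = 127.23 km.
Circle about each station: (x − 80.4)² + (y − 94.5)² = 82.63²; (x − 73.1)² + (y + 13.8)² = 54.24²; (x − 107.1)² + (y − 130.3)² = 127.23².
Subtracting pairs of circle equations eliminates x²+y² and gives linear equations (the radical axes):
-14.6 x − 216.6 y = -5974.62
53.4 x + 71.6 y = 3694.33
Solving the 2×2 system: x ≈ 35.4, y ≈ 25.2 km.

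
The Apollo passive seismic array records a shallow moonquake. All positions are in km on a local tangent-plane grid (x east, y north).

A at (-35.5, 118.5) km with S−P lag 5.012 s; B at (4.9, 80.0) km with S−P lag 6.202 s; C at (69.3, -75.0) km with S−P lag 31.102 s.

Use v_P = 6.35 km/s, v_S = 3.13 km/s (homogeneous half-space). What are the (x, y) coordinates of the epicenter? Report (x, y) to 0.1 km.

-32.6 km east, 87.7 km north

Distance from S−P lag: d = Δt · v_P v_S / (v_P − v_S) = Δt · (6.35·3.13)/(6.35−3.13) ≈ 6.1725·Δt.
So d_A = 30.94, d_B = 38.28, d_C = 191.98 km.
Circle about each station: (x + 35.5)² + (y − 118.5)² = 30.94²; (x − 4.9)² + (y − 80.0)² = 38.28²; (x − 69.3)² + (y + 75.0)² = 191.98².
Subtracting pairs of circle equations eliminates x²+y² and gives linear equations (the radical axes):
80.8 x − 77.0 y = -9386.56
209.6 x − 387.0 y = -40774.05
Solving the 2×2 system: x ≈ -32.6, y ≈ 87.7 km.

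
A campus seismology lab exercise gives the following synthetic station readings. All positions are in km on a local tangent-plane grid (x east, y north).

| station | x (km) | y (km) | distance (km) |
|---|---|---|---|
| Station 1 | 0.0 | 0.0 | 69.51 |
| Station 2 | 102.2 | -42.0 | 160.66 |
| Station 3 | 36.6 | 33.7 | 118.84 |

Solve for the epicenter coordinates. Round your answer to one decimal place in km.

-58.4 km east, -37.7 km north

Circle about each station: x² + y² = 69.51²; (x − 102.2)² + (y + 42.0)² = 160.66²; (x − 36.6)² + (y − 33.7)² = 118.84².
Subtracting the Station 1 equation from the Station 2 and Station 3 equations removes the quadratic terms:
204.4 x − 84.0 y = -8771.16
73.2 x + 67.4 y = -6816.06
Solving the 2×2 system: x ≈ -58.4, y ≈ -37.7 km.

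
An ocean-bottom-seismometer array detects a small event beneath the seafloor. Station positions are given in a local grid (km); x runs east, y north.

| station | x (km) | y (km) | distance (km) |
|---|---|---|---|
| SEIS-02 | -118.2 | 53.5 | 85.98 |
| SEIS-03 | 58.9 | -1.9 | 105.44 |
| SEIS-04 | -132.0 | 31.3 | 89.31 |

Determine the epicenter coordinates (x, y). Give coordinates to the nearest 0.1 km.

Circle about each station: (x + 118.2)² + (y − 53.5)² = 85.98²; (x − 58.9)² + (y + 1.9)² = 105.44²; (x + 132.0)² + (y − 31.3)² = 89.31².
Subtracting pairs of circle equations eliminates x²+y² and gives linear equations (the radical axes):
354.2 x − 110.8 y = -17085.70
-27.6 x − 44.4 y = 986.48
Solving the 2×2 system: x ≈ -46.2, y ≈ 6.5 km.

x ≈ -46.2 km, y ≈ 6.5 km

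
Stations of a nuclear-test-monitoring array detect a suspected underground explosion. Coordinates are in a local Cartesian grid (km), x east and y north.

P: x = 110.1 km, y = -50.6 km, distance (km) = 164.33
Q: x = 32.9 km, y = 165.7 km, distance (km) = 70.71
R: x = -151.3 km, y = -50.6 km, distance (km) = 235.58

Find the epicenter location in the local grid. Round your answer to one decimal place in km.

33.9 km east, 95.0 km north

Circle about each station: (x − 110.1)² + (y + 50.6)² = 164.33²; (x − 32.9)² + (y − 165.7)² = 70.71²; (x + 151.3)² + (y + 50.6)² = 235.58².
Subtracting the P equation from the Q and R equations removes the quadratic terms:
-154.4 x + 432.6 y = 35860.97
-522.8 x + 0.0 y = -17723.91
Solving the 2×2 system: x ≈ 33.9, y ≈ 95.0 km.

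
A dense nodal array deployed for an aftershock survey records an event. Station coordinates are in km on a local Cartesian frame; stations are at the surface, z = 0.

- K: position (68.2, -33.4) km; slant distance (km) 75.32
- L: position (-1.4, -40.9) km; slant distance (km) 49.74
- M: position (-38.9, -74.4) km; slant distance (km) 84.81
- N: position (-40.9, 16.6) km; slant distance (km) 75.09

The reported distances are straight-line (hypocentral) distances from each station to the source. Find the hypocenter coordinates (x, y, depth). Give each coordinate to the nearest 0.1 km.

Each station gives a sphere (x−x_i)² + (y−y_i)² + z² = d_i² (stations at z=0).
Subtracting the K sphere from L and M: z² cancels, leaving linear equations in x and y:
-139.2 x − 15.0 y = -893.00
-214.2 x − 82.0 y = -237.86
Solving: x ≈ 8.493, y ≈ -19.286 km (keep extra digits for the depth step; rounded: 8.5, -19.3).
Then from the K sphere: z² = 75.32² − (x − 68.2)² − (y + 33.4)² with x = 8.493, y = -19.286, so z ≈ 43.692 ≈ 43.7 km.
Check against N (with the unrounded solution): distance 75.08 ≈ 75.09 km. ✓

(8.5, -19.3, 43.7)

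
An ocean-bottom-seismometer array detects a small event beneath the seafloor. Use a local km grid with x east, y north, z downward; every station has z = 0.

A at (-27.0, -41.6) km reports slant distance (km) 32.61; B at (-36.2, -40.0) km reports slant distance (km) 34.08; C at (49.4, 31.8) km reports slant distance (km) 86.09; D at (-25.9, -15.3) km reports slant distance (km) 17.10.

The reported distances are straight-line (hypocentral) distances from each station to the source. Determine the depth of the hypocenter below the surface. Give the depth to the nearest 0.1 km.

16.5 km

Each station gives a sphere (x−x_i)² + (y−y_i)² + z² = d_i² (stations at z=0).
Subtracting the A sphere from B and C: z² cancels, leaving linear equations in x and y:
-18.4 x + 3.2 y = 352.85
152.8 x + 146.8 y = -5356.04
Solving: x ≈ -21.610, y ≈ -13.992 km (keep extra digits for the depth step; rounded: -21.6, -14.0).
Then from the A sphere: z² = 32.61² − (x + 27.0)² − (y + 41.6)² with x = -21.610, y = -13.992, so z ≈ 16.497 ≈ 16.5 km.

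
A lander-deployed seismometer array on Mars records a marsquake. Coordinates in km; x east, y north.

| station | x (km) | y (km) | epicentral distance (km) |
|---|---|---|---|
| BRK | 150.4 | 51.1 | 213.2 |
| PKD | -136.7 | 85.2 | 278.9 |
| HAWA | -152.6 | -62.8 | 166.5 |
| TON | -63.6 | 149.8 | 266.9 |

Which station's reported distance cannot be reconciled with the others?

Solve using three stations at a time. Using BRK, HAWA, TON (subtract circle equations pairwise → linear system) gives (x, y) ≈ (7.8, -107.4).
Distances from that point to each station vs reported:
  BRK: calculated 213.2 vs reported 213.2 → residual 0.0 km
  PKD: calculated 240.7 vs reported 278.9 → residual 38.2 km
  HAWA: calculated 166.5 vs reported 166.5 → residual 0.0 km
  TON: calculated 266.9 vs reported 266.9 → residual 0.0 km
BRK, HAWA, TON are mutually consistent (residuals ≈ 0); PKD is off by 38.2 km.

PKD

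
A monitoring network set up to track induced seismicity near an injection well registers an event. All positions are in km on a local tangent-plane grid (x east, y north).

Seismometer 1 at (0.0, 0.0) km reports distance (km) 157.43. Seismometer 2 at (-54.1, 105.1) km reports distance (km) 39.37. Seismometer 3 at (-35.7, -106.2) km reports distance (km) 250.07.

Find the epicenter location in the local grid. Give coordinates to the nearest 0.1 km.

Circle about each station: x² + y² = 157.43²; (x + 54.1)² + (y − 105.1)² = 39.37²; (x + 35.7)² + (y + 106.2)² = 250.07².
Subtracting pairs of circle equations eliminates x²+y² and gives linear equations (the radical axes):
-108.2 x + 210.2 y = 37207.03
-71.4 x − 212.4 y = -25197.87
Solving the 2×2 system: x ≈ -68.6, y ≈ 141.7 km.
Check against Seismometer 1 (with the unrounded x, y): √(x²+y²) = 157.43 ≈ 157.43 km. ✓

x ≈ -68.6 km, y ≈ 141.7 km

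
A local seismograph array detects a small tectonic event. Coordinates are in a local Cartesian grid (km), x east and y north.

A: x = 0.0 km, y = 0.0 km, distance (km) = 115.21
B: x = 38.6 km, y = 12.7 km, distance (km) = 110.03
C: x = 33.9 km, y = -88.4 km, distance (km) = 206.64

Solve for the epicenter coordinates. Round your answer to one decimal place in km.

Circle about each station: x² + y² = 115.21²; (x − 38.6)² + (y − 12.7)² = 110.03²; (x − 33.9)² + (y + 88.4)² = 206.64².
Subtracting the A equation from the B and C equations removes the quadratic terms:
77.2 x + 25.4 y = 2817.99
67.8 x − 176.8 y = -20462.98
Solving the 2×2 system: x ≈ -1.4, y ≈ 115.2 km.
Check against A (with the unrounded x, y): √(x²+y²) = 115.21 ≈ 115.21 km. ✓

(-1.4, 115.2)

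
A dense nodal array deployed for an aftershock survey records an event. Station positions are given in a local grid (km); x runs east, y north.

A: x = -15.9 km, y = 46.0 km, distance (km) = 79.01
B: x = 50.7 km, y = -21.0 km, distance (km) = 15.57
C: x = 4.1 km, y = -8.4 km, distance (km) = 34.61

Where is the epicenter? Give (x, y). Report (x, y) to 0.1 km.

(38.6, -11.2)

Circle about each station: (x + 15.9)² + (y − 46.0)² = 79.01²; (x − 50.7)² + (y + 21.0)² = 15.57²; (x − 4.1)² + (y + 8.4)² = 34.61².
Subtracting the A equation from the B and C equations removes the quadratic terms:
133.2 x − 134.0 y = 6642.84
40.0 x − 108.8 y = 2763.29
Solving the 2×2 system: x ≈ 38.6, y ≈ -11.2 km.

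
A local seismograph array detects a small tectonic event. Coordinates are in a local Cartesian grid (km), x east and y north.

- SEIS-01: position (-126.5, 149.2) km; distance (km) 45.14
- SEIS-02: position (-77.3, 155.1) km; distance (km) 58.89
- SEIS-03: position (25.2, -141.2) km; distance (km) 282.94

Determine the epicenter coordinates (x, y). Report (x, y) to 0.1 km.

(-111.0, 106.8)

Circle about each station: (x + 126.5)² + (y − 149.2)² = 45.14²; (x + 77.3)² + (y − 155.1)² = 58.89²; (x − 25.2)² + (y + 141.2)² = 282.94².
Subtracting pairs of circle equations eliminates x²+y² and gives linear equations (the radical axes):
98.4 x + 11.8 y = -9662.00
303.4 x − 580.8 y = -95707.83
Solving the 2×2 system: x ≈ -111.0, y ≈ 106.8 km.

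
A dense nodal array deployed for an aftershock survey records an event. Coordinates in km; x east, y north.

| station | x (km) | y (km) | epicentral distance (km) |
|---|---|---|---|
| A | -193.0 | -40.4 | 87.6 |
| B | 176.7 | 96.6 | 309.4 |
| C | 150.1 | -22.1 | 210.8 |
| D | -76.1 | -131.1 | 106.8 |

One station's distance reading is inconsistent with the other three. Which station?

C

Solve using three stations at a time. Using A, B, D (subtract circle equations pairwise → linear system) gives (x, y) ≈ (-106.2, -28.6).
Distances from that point to each station vs reported:
  A: calculated 87.6 vs reported 87.6 → residual 0.0 km
  B: calculated 309.4 vs reported 309.4 → residual 0.0 km
  C: calculated 256.4 vs reported 210.8 → residual 45.6 km
  D: calculated 106.8 vs reported 106.8 → residual 0.0 km
A, B, D are mutually consistent (residuals ≈ 0); C is off by 45.6 km.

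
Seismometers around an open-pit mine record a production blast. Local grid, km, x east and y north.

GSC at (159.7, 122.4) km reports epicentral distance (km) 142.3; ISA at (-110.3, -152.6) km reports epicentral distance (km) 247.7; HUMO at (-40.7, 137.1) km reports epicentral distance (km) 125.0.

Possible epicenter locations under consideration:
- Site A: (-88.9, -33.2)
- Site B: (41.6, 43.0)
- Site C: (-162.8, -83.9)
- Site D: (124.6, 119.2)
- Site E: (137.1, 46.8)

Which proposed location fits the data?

Site B

For each candidate, compare |candidate − station| to the reported distance:
Site A: residuals GSC 151.0, ISA 126.4, HUMO 52.0 → max 151.0 km
Site B: residuals GSC 0.0, ISA 0.0, HUMO 0.0 → max 0.0 km
Site C: residuals GSC 240.5, ISA 161.2, HUMO 127.5 → max 240.5 km
Site D: residuals GSC 107.1, ISA 111.5, HUMO 41.3 → max 111.5 km
Site E: residuals GSC 63.4, ISA 70.1, HUMO 74.4 → max 74.4 km
Only Site B has all residuals ≈ 0.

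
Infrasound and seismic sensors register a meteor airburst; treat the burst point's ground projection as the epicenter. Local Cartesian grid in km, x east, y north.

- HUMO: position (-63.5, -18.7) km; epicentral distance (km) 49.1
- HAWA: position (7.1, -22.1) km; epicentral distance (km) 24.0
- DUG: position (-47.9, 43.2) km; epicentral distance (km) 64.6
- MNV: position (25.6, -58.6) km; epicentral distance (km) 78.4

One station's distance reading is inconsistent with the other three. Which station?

MNV

Solve using three stations at a time. Using HUMO, HAWA, DUG (subtract circle equations pairwise → linear system) gives (x, y) ≈ (-14.8, -12.3).
Distances from that point to each station vs reported:
  HUMO: calculated 49.1 vs reported 49.1 → residual 0.0 km
  HAWA: calculated 24.0 vs reported 24.0 → residual 0.0 km
  DUG: calculated 64.6 vs reported 64.6 → residual 0.0 km
  MNV: calculated 61.5 vs reported 78.4 → residual 16.9 km
HUMO, HAWA, DUG are mutually consistent (residuals ≈ 0); MNV is off by 16.9 km.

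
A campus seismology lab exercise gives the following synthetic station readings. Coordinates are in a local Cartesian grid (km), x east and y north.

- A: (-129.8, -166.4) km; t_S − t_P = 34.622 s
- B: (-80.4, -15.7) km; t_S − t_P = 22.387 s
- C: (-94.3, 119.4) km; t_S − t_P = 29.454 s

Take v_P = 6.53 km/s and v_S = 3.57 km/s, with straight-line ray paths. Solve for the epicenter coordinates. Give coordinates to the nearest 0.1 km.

x ≈ 95.9 km, y ≈ -13.4 km

Distance from S−P lag: d = Δt · v_P v_S / (v_P − v_S) = Δt · (6.53·3.57)/(6.53−3.57) ≈ 7.8757·Δt.
So d_A = 272.67, d_B = 176.31, d_C = 231.97 km.
Circle about each station: (x + 129.8)² + (y + 166.4)² = 272.67²; (x + 80.4)² + (y + 15.7)² = 176.31²; (x + 94.3)² + (y − 119.4)² = 231.97².
Subtracting pairs of circle equations eliminates x²+y² and gives linear equations (the radical axes):
98.8 x + 301.4 y = 5437.36
71.0 x + 571.6 y = -849.30
Solving the 2×2 system: x ≈ 95.9, y ≈ -13.4 km.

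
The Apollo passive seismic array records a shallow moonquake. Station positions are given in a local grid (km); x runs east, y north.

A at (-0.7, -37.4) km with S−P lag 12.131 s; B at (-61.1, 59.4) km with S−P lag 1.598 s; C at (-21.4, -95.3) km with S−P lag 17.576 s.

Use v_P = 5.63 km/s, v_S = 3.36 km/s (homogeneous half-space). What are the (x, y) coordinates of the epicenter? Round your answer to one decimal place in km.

(-56.5, 46.9)

Distance from S−P lag: d = Δt · v_P v_S / (v_P − v_S) = Δt · (5.63·3.36)/(5.63−3.36) ≈ 8.3334·Δt.
So d_A = 101.09, d_B = 13.32, d_C = 146.47 km.
Circle about each station: (x + 0.7)² + (y + 37.4)² = 101.09²; (x + 61.1)² + (y − 59.4)² = 13.32²; (x + 21.4)² + (y + 95.3)² = 146.47².
Subtracting the A equation from the B and C equations removes the quadratic terms:
-120.8 x + 193.6 y = 15904.09
-41.4 x − 115.8 y = -3093.47
Solving the 2×2 system: x ≈ -56.5, y ≈ 46.9 km.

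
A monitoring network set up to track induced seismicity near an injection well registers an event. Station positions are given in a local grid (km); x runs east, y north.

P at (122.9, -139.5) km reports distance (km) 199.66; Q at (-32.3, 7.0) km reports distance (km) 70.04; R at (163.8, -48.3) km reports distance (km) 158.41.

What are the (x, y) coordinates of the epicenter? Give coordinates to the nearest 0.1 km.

x ≈ 30.7 km, y ≈ 37.6 km

Circle about each station: (x − 122.9)² + (y + 139.5)² = 199.66²; (x + 32.3)² + (y − 7.0)² = 70.04²; (x − 163.8)² + (y + 48.3)² = 158.41².
Subtracting the P equation from the Q and R equations removes the quadratic terms:
-310.4 x + 293.0 y = 1486.14
81.8 x + 182.4 y = 9369.06
Solving the 2×2 system: x ≈ 30.7, y ≈ 37.6 km.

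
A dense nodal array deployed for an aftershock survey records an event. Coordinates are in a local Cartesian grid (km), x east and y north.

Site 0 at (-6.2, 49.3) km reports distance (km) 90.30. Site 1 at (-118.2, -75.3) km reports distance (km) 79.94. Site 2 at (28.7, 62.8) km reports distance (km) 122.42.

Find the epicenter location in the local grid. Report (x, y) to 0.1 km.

Circle about each station: (x + 6.2)² + (y − 49.3)² = 90.30²; (x + 118.2)² + (y + 75.3)² = 79.94²; (x − 28.7)² + (y − 62.8)² = 122.42².
Subtracting the Site 0 equation from the Site 1 and Site 2 equations removes the quadratic terms:
-224.0 x − 249.2 y = 18936.09
69.8 x + 27.0 y = -4533.97
Solving the 2×2 system: x ≈ -54.5, y ≈ -27.0 km.
Check against Site 0 (with the unrounded x, y): √((x + 6.2)²+(y − 49.3)²) = 90.30 ≈ 90.30 km. ✓

x ≈ -54.5 km, y ≈ -27.0 km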